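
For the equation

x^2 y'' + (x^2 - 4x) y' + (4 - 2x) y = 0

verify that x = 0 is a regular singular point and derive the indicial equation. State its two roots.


Divide by x^2 to reach normal form y'' + P_1(x) y' + P_2(x) y = 0 with P_1(x) = 1 - 4/x and P_2(x) = -2/x + 4/x^2.
x = 0 is a singular point because the y'-coefficient 1 - 4/x has a pole at x = 0 and the y-coefficient -2/x + 4/x^2 has a pole at x = 0.
It is a regular singular point because x P_1(x) = p(x) = x - 4 and x^2 P_2(x) = q(x) = 4 - 2x are polynomials, hence analytic at x = 0.
p(0) = -4,  q(0) = 4.
Indicial equation: r(r-1) + p(0) r + q(0) = 0, i.e. r^2 + (p(0) - 1) r + q(0) = 0, i.e. r^2 - 5 r + 4 = 0.
Discriminant: (-5)^2 - 4(4) = 9, so r = (5 ± 3)/2.
Solving: r_1 = 4, r_2 = 1.

indicial: r^2 - 5 r + 4 = 0; roots r_1 = 4, r_2 = 1


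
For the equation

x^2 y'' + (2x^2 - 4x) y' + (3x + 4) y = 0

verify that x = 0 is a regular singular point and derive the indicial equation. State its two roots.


Divide by x^2 to reach normal form y'' + P_1(x) y' + P_2(x) y = 0 with P_1(x) = 2 - 4/x and P_2(x) = 3/x + 4/x^2.
x = 0 is a singular point because the y'-coefficient 2 - 4/x has a pole at x = 0 and the y-coefficient 3/x + 4/x^2 has a pole at x = 0.
It is a regular singular point because x P_1(x) = p(x) = 2x - 4 and x^2 P_2(x) = q(x) = 3x + 4 are polynomials, hence analytic at x = 0.
p(0) = -4,  q(0) = 4.
Indicial equation: r(r-1) + p(0) r + q(0) = 0, i.e. r^2 + (p(0) - 1) r + q(0) = 0, i.e. r^2 - 5 r + 4 = 0.
Discriminant: (-5)^2 - 4(4) = 9, so r = (5 ± 3)/2.
Solving: r_1 = 4, r_2 = 1.

indicial: r^2 - 5 r + 4 = 0; roots r_1 = 4, r_2 = 1


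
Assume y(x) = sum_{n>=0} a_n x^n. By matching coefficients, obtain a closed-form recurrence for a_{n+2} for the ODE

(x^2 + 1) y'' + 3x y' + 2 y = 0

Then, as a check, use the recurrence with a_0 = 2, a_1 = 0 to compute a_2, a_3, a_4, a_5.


Substitute y = sum_n a_n x^n.
(1 + 1 x^2) y'' contributes (n+2)(n+1) a_{n+2} + n(n-1) a_n at x^n.
3 x y'(x) contributes 3 n a_n at x^n.
2 y(x) contributes 2 a_n at x^n.
Matching x^n: (n+2)(n+1) a_{n+2} + (n(n-1) + 3 n + 2) a_n = 0.
Thus a_{n+2} = (-n(n-1) - 3 n - 2) / ((n+1)(n+2)) * a_n.

Check with a_0 = 2, a_1 = 0 (apply the recurrence for n = 0, 1, 2, 3): a_0 = 2, a_1 = 0, a_2 = -2, a_3 = 0, a_4 = 5/3, a_5 = 0.

a_(n+2) = (-n(n-1) - 3 n - 2) / ((n+1)(n+2)) * a_n; check: a_0 = 2, a_1 = 0, a_2 = -2, a_3 = 0, a_4 = 5/3, a_5 = 0


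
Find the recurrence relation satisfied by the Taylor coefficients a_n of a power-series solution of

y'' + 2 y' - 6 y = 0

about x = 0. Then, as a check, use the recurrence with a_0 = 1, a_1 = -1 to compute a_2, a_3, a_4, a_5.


Substitute y = sum_n a_n x^n.
y''(x) has coefficient (n+2)(n+1) a_{n+2} at x^n;
2 y'(x) has coefficient 2 (n+1) a_{n+1} at x^n;
-6 y(x) has coefficient -6 a_n at x^n.
Matching x^n: (n+2)(n+1) a_{n+2} + 2 (n+1) a_{n+1} - 6 a_n = 0.
Thus a_{n+2} = [-2 (n+1) a_{n+1} + 6 a_n] / ((n+1)(n+2)).

Check with a_0 = 1, a_1 = -1 (apply the recurrence for n = 0, 1, 2, 3): a_0 = 1, a_1 = -1, a_2 = 4, a_3 = -11/3, a_4 = 23/6, a_5 = -79/30.

a_(n+2) = [-2 (n+1) a_(n+1) + 6 a_n] / ((n+1)(n+2)); check: a_0 = 1, a_1 = -1, a_2 = 4, a_3 = -11/3, a_4 = 23/6, a_5 = -79/30


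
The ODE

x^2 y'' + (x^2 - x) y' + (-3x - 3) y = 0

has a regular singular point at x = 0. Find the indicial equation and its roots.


Divide by x^2 to reach normal form y'' + P_1(x) y' + P_2(x) y = 0 with P_1(x) = 1 - 1/x and P_2(x) = -3/x - 3/x^2.
x = 0 is a singular point because the y'-coefficient 1 - 1/x has a pole at x = 0 and the y-coefficient -3/x - 3/x^2 has a pole at x = 0.
It is a regular singular point because x P_1(x) = p(x) = x - 1 and x^2 P_2(x) = q(x) = -3x - 3 are polynomials, hence analytic at x = 0.
p(0) = -1,  q(0) = -3.
Indicial equation: r(r-1) + p(0) r + q(0) = 0, i.e. r^2 + (p(0) - 1) r + q(0) = 0, i.e. r^2 - 2 r - 3 = 0.
Discriminant: (-2)^2 - 4(-3) = 16, so r = (2 ± 4)/2.
Solving: r_1 = 3, r_2 = -1.

indicial: r^2 - 2 r - 3 = 0; roots r_1 = 3, r_2 = -1


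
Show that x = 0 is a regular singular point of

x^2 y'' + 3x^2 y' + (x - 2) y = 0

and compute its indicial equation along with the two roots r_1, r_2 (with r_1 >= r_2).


Divide by x^2 to reach normal form y'' + P_1(x) y' + P_2(x) y = 0 with P_1(x) = 3 and P_2(x) = 1/x - 2/x^2.
x = 0 is a singular point because the y-coefficient 1/x - 2/x^2 has a pole at x = 0.
It is a regular singular point because x P_1(x) = p(x) = 3x and x^2 P_2(x) = q(x) = x - 2 are polynomials, hence analytic at x = 0.
p(0) = 0,  q(0) = -2.
Indicial equation: r(r-1) + p(0) r + q(0) = 0, i.e. r^2 + (p(0) - 1) r + q(0) = 0, i.e. r^2 - 1 r - 2 = 0.
Discriminant: (-1)^2 - 4(-2) = 9, so r = (1 ± 3)/2.
Solving: r_1 = 2, r_2 = -1.

indicial: r^2 - 1 r - 2 = 0; roots r_1 = 2, r_2 = -1


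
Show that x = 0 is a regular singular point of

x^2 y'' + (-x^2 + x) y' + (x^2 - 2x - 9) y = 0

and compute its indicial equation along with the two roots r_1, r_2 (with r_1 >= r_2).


Divide by x^2 to reach normal form y'' + P_1(x) y' + P_2(x) y = 0 with P_1(x) = -1 + 1/x and P_2(x) = 1 - 2/x - 9/x^2.
x = 0 is a singular point because the y'-coefficient -1 + 1/x has a pole at x = 0 and the y-coefficient 1 - 2/x - 9/x^2 has a pole at x = 0.
It is a regular singular point because x P_1(x) = p(x) = 1 - x and x^2 P_2(x) = q(x) = x^2 - 2x - 9 are polynomials, hence analytic at x = 0.
p(0) = 1,  q(0) = -9.
Indicial equation: r(r-1) + p(0) r + q(0) = 0, i.e. r^2 + (p(0) - 1) r + q(0) = 0, i.e. r^2 - 9 = 0.
Discriminant: (0)^2 - 4(-9) = 36, so r = (0 ± 6)/2.
Solving: r_1 = 3, r_2 = -3.

indicial: r^2 - 9 = 0; roots r_1 = 3, r_2 = -3


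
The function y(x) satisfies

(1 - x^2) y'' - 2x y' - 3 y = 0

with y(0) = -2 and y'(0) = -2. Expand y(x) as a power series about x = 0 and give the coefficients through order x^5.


Ansatz: y(x) = sum_{n>=0} a_n x^n, so y'(x) = sum_{n>=1} n a_n x^(n-1) and y''(x) = sum_{n>=2} n(n-1) a_n x^(n-2).
Substitute into P(x) y'' + Q(x) y' + R(x) y = 0 with P(x) = 1 - x^2, Q(x) = -2x, R(x) = -3, and match powers of x.
Initial conditions: a_0 = -2, a_1 = -2.
Setting the coefficient of each power of x to zero and solving order by order (substituting the coefficients already found):
  x^0: 2 a_2 - 3 a_0 = 0  ->  2 a_2 = 3 a_0 = -6  ->  a_2 = -3
  x^1: 6 a_3 - 5 a_1 = 0  ->  6 a_3 = 5 a_1 = -10  ->  a_3 = -5/3
  x^2: 12 a_4 - 9 a_2 = 0  ->  12 a_4 = 9 a_2 = -27  ->  a_4 = -9/4
  x^3: 20 a_5 - 15 a_3 = 0  ->  20 a_5 = 15 a_3 = -25  ->  a_5 = -5/4
Truncated series: y(x) = -2 - 2 x - 3 x^2 - (5/3) x^3 - (9/4) x^4 - (5/4) x^5 + O(x^6).

a_0 = -2; a_1 = -2; a_2 = -3; a_3 = -5/3; a_4 = -9/4; a_5 = -5/4


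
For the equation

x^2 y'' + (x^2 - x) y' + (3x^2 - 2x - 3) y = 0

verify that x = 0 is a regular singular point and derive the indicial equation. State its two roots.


Divide by x^2 to reach normal form y'' + P_1(x) y' + P_2(x) y = 0 with P_1(x) = 1 - 1/x and P_2(x) = 3 - 2/x - 3/x^2.
x = 0 is a singular point because the y'-coefficient 1 - 1/x has a pole at x = 0 and the y-coefficient 3 - 2/x - 3/x^2 has a pole at x = 0.
It is a regular singular point because x P_1(x) = p(x) = x - 1 and x^2 P_2(x) = q(x) = 3x^2 - 2x - 3 are polynomials, hence analytic at x = 0.
p(0) = -1,  q(0) = -3.
Indicial equation: r(r-1) + p(0) r + q(0) = 0, i.e. r^2 + (p(0) - 1) r + q(0) = 0, i.e. r^2 - 2 r - 3 = 0.
Discriminant: (-2)^2 - 4(-3) = 16, so r = (2 ± 4)/2.
Solving: r_1 = 3, r_2 = -1.

indicial: r^2 - 2 r - 3 = 0; roots r_1 = 3, r_2 = -1


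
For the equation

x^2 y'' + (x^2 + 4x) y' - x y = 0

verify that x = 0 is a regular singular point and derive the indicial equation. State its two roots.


Divide by x^2 to reach normal form y'' + P_1(x) y' + P_2(x) y = 0 with P_1(x) = 1 + 4/x and P_2(x) = -1/x.
x = 0 is a singular point because the y'-coefficient 1 + 4/x has a pole at x = 0 and the y-coefficient -1/x has a pole at x = 0.
It is a regular singular point because x P_1(x) = p(x) = x + 4 and x^2 P_2(x) = q(x) = -x are polynomials, hence analytic at x = 0.
p(0) = 4,  q(0) = 0.
Indicial equation: r(r-1) + p(0) r + q(0) = 0, i.e. r^2 + (p(0) - 1) r + q(0) = 0, i.e. r^2 + 3 r = 0.
Discriminant: (3)^2 - 4(0) = 9, so r = (-3 ± 3)/2.
Solving: r_1 = 0, r_2 = -3.

indicial: r^2 + 3 r = 0; roots r_1 = 0, r_2 = -3


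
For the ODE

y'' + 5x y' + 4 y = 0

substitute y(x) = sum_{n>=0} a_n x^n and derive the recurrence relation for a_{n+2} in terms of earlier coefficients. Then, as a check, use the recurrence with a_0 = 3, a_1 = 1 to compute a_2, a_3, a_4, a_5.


Substitute y = sum_n a_n x^n.
y''(x) has coefficient (n+2)(n+1) a_{n+2} at x^n;
5 x y'(x) has coefficient 5 n a_n at x^n (shift);
4 y(x) has coefficient 4 a_n at x^n.
Matching x^n: (n+2)(n+1) a_{n+2} + (5n + 4) a_n = 0.
Thus a_{n+2} = (-5n - 4) / ((n+1)(n+2)) * a_n.

Check with a_0 = 3, a_1 = 1 (apply the recurrence for n = 0, 1, 2, 3): a_0 = 3, a_1 = 1, a_2 = -6, a_3 = -3/2, a_4 = 7, a_5 = 57/40.

a_(n+2) = (-5n - 4) / ((n+1)(n+2)) * a_n; check: a_0 = 3, a_1 = 1, a_2 = -6, a_3 = -3/2, a_4 = 7, a_5 = 57/40


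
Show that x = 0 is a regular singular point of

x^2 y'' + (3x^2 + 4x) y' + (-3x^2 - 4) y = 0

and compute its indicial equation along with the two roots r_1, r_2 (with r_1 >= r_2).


Divide by x^2 to reach normal form y'' + P_1(x) y' + P_2(x) y = 0 with P_1(x) = 3 + 4/x and P_2(x) = -3 - 4/x^2.
x = 0 is a singular point because the y'-coefficient 3 + 4/x has a pole at x = 0 and the y-coefficient -3 - 4/x^2 has a pole at x = 0.
It is a regular singular point because x P_1(x) = p(x) = 3x + 4 and x^2 P_2(x) = q(x) = -3x^2 - 4 are polynomials, hence analytic at x = 0.
p(0) = 4,  q(0) = -4.
Indicial equation: r(r-1) + p(0) r + q(0) = 0, i.e. r^2 + (p(0) - 1) r + q(0) = 0, i.e. r^2 + 3 r - 4 = 0.
Discriminant: (3)^2 - 4(-4) = 25, so r = (-3 ± 5)/2.
Solving: r_1 = 1, r_2 = -4.

indicial: r^2 + 3 r - 4 = 0; roots r_1 = 1, r_2 = -4


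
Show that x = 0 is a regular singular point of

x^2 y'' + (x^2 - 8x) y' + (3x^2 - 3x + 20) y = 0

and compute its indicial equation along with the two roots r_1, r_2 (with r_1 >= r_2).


Divide by x^2 to reach normal form y'' + P_1(x) y' + P_2(x) y = 0 with P_1(x) = 1 - 8/x and P_2(x) = 3 - 3/x + 20/x^2.
x = 0 is a singular point because the y'-coefficient 1 - 8/x has a pole at x = 0 and the y-coefficient 3 - 3/x + 20/x^2 has a pole at x = 0.
It is a regular singular point because x P_1(x) = p(x) = x - 8 and x^2 P_2(x) = q(x) = 3x^2 - 3x + 20 are polynomials, hence analytic at x = 0.
p(0) = -8,  q(0) = 20.
Indicial equation: r(r-1) + p(0) r + q(0) = 0, i.e. r^2 + (p(0) - 1) r + q(0) = 0, i.e. r^2 - 9 r + 20 = 0.
Discriminant: (-9)^2 - 4(20) = 1, so r = (9 ± 1)/2.
Solving: r_1 = 5, r_2 = 4.

indicial: r^2 - 9 r + 20 = 0; roots r_1 = 5, r_2 = 4


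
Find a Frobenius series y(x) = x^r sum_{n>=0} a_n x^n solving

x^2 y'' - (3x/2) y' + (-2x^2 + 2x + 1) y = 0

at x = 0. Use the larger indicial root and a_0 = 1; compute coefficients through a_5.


Write in Frobenius form y'' + (p(x)/x) y' + (q(x)/x^2) y = 0:
  p(x) = -3/2,  q(x) = -2x^2 + 2x + 1.
Indicial equation: r(r-1) + (-3/2) r + (1) = 0 -> roots r_1 = 2, r_2 = 1/2.
Take r = r_1 = 2. Let y(x) = x^r sum_{n>=0} a_n x^n with a_0 = 1.
Substitute y = x^r sum a_n x^n and match x^{r+n}. The recurrence is
  D(n) a_n + 2 a_{n-1} - 2 a_{n-2} = 0,  where D(n) = (r+n)(r+n-1) + (-3/2)(r+n) + (1).
  a_n = [-2 a_{n-1} + 2 a_{n-2}] / D(n).
Since the indicial polynomial factors as (r - r_1)(r - r_2), D(n) = (r_1 + n - r_1)(r_1 + n - r_2) = n(n + 3/2).
Evaluating step by step (a_0 = 1):
  n = 1: D(1) = 1(1 + 3/2) = 5/2; numerator = -2(1) = -2; a_1 = (-2)/(5/2) = -4/5
  n = 2: D(2) = 2(2 + 3/2) = 7; numerator = -2(-4/5) + 2(1) = 18/5; a_2 = (18/5)/(7) = 18/35
  n = 3: D(3) = 3(3 + 3/2) = 27/2; numerator = -2(18/35) + 2(-4/5) = -92/35; a_3 = (-92/35)/(27/2) = -184/945
  n = 4: D(4) = 4(4 + 3/2) = 22; numerator = -2(-184/945) + 2(18/35) = 268/189; a_4 = (268/189)/(22) = 134/2079
  n = 5: D(5) = 5(5 + 3/2) = 65/2; numerator = -2(134/2079) + 2(-184/945) = -1796/3465; a_5 = (-1796/3465)/(65/2) = -3592/225225

r = 2; a_0 = 1; a_1 = -4/5; a_2 = 18/35; a_3 = -184/945; a_4 = 134/2079; a_5 = -3592/225225


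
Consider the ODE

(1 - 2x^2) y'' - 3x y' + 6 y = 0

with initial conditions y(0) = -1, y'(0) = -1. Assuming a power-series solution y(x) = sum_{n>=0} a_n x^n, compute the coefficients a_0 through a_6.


Ansatz: y(x) = sum_{n>=0} a_n x^n, so y'(x) = sum_{n>=1} n a_n x^(n-1) and y''(x) = sum_{n>=2} n(n-1) a_n x^(n-2).
Substitute into P(x) y'' + Q(x) y' + R(x) y = 0 with P(x) = 1 - 2x^2, Q(x) = -3x, R(x) = 6, and match powers of x.
Initial conditions: a_0 = -1, a_1 = -1.
Setting the coefficient of each power of x to zero and solving order by order (substituting the coefficients already found):
  x^0: 2 a_2 + 6 a_0 = 0  ->  2 a_2 = -6 a_0 = 6  ->  a_2 = 3
  x^1: 6 a_3 + 3 a_1 = 0  ->  6 a_3 = -3 a_1 = 3  ->  a_3 = 1/2
  x^2: 12 a_4 - 4 a_2 = 0  ->  12 a_4 = 4 a_2 = 12  ->  a_4 = 1
  x^3: 20 a_5 - 15 a_3 = 0  ->  20 a_5 = 15 a_3 = 15/2  ->  a_5 = 3/8
  x^4: 30 a_6 - 30 a_4 = 0  ->  30 a_6 = 30 a_4 = 30  ->  a_6 = 1
Truncated series: y(x) = -1 - x + 3 x^2 + (1/2) x^3 + x^4 + (3/8) x^5 + x^6 + O(x^7).

a_0 = -1; a_1 = -1; a_2 = 3; a_3 = 1/2; a_4 = 1; a_5 = 3/8; a_6 = 1


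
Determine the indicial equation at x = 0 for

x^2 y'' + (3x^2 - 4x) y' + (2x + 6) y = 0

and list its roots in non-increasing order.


Divide by x^2 to reach normal form y'' + P_1(x) y' + P_2(x) y = 0 with P_1(x) = 3 - 4/x and P_2(x) = 2/x + 6/x^2.
x = 0 is a singular point because the y'-coefficient 3 - 4/x has a pole at x = 0 and the y-coefficient 2/x + 6/x^2 has a pole at x = 0.
It is a regular singular point because x P_1(x) = p(x) = 3x - 4 and x^2 P_2(x) = q(x) = 2x + 6 are polynomials, hence analytic at x = 0.
p(0) = -4,  q(0) = 6.
Indicial equation: r(r-1) + p(0) r + q(0) = 0, i.e. r^2 + (p(0) - 1) r + q(0) = 0, i.e. r^2 - 5 r + 6 = 0.
Discriminant: (-5)^2 - 4(6) = 1, so r = (5 ± 1)/2.
Solving: r_1 = 3, r_2 = 2.

indicial: r^2 - 5 r + 6 = 0; roots r_1 = 3, r_2 = 2


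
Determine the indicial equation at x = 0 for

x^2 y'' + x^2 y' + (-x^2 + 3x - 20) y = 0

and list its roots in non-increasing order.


Divide by x^2 to reach normal form y'' + P_1(x) y' + P_2(x) y = 0 with P_1(x) = 1 and P_2(x) = -1 + 3/x - 20/x^2.
x = 0 is a singular point because the y-coefficient -1 + 3/x - 20/x^2 has a pole at x = 0.
It is a regular singular point because x P_1(x) = p(x) = x and x^2 P_2(x) = q(x) = -x^2 + 3x - 20 are polynomials, hence analytic at x = 0.
p(0) = 0,  q(0) = -20.
Indicial equation: r(r-1) + p(0) r + q(0) = 0, i.e. r^2 + (p(0) - 1) r + q(0) = 0, i.e. r^2 - 1 r - 20 = 0.
Discriminant: (-1)^2 - 4(-20) = 81, so r = (1 ± 9)/2.
Solving: r_1 = 5, r_2 = -4.

indicial: r^2 - 1 r - 20 = 0; roots r_1 = 5, r_2 = -4


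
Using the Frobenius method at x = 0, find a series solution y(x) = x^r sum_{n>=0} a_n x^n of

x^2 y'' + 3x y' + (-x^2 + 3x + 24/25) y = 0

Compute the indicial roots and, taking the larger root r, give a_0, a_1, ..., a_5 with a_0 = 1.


Write in Frobenius form y'' + (p(x)/x) y' + (q(x)/x^2) y = 0:
  p(x) = 3,  q(x) = -x^2 + 3x + 24/25.
Indicial equation: r(r-1) + (3) r + (24/25) = 0 -> roots r_1 = -4/5, r_2 = -6/5.
Take r = r_1 = -4/5. Let y(x) = x^r sum_{n>=0} a_n x^n with a_0 = 1.
Substitute y = x^r sum a_n x^n and match x^{r+n}. The recurrence is
  D(n) a_n + 3 a_{n-1} - 1 a_{n-2} = 0,  where D(n) = (r+n)(r+n-1) + (3)(r+n) + (24/25).
  a_n = [-3 a_{n-1} + 1 a_{n-2}] / D(n).
Since the indicial polynomial factors as (r - r_1)(r - r_2), D(n) = (r_1 + n - r_1)(r_1 + n - r_2) = n(n + 2/5).
Evaluating step by step (a_0 = 1):
  n = 1: D(1) = 1(1 + 2/5) = 7/5; numerator = -3(1) = -3; a_1 = (-3)/(7/5) = -15/7
  n = 2: D(2) = 2(2 + 2/5) = 24/5; numerator = -3(-15/7) + 1(1) = 52/7; a_2 = (52/7)/(24/5) = 65/42
  n = 3: D(3) = 3(3 + 2/5) = 51/5; numerator = -3(65/42) + 1(-15/7) = -95/14; a_3 = (-95/14)/(51/5) = -475/714
  n = 4: D(4) = 4(4 + 2/5) = 88/5; numerator = -3(-475/714) + 1(65/42) = 1265/357; a_4 = (1265/357)/(88/5) = 575/2856
  n = 5: D(5) = 5(5 + 2/5) = 27; numerator = -3(575/2856) + 1(-475/714) = -3625/2856; a_5 = (-3625/2856)/(27) = -3625/77112

r = -4/5; a_0 = 1; a_1 = -15/7; a_2 = 65/42; a_3 = -475/714; a_4 = 575/2856; a_5 = -3625/77112


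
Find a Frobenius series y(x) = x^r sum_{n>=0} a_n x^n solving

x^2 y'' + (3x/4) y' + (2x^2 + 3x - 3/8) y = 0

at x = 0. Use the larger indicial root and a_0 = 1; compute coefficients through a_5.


Write in Frobenius form y'' + (p(x)/x) y' + (q(x)/x^2) y = 0:
  p(x) = 3/4,  q(x) = 2x^2 + 3x - 3/8.
Indicial equation: r(r-1) + (3/4) r + (-3/8) = 0 -> roots r_1 = 3/4, r_2 = -1/2.
Take r = r_1 = 3/4. Let y(x) = x^r sum_{n>=0} a_n x^n with a_0 = 1.
Substitute y = x^r sum a_n x^n and match x^{r+n}. The recurrence is
  D(n) a_n + 3 a_{n-1} + 2 a_{n-2} = 0,  where D(n) = (r+n)(r+n-1) + (3/4)(r+n) + (-3/8).
  a_n = [-3 a_{n-1} - 2 a_{n-2}] / D(n).
Since the indicial polynomial factors as (r - r_1)(r - r_2), D(n) = (r_1 + n - r_1)(r_1 + n - r_2) = n(n + 5/4).
Evaluating step by step (a_0 = 1):
  n = 1: D(1) = 1(1 + 5/4) = 9/4; numerator = -3(1) = -3; a_1 = (-3)/(9/4) = -4/3
  n = 2: D(2) = 2(2 + 5/4) = 13/2; numerator = -3(-4/3) - 2(1) = 2; a_2 = (2)/(13/2) = 4/13
  n = 3: D(3) = 3(3 + 5/4) = 51/4; numerator = -3(4/13) - 2(-4/3) = 68/39; a_3 = (68/39)/(51/4) = 16/117
  n = 4: D(4) = 4(4 + 5/4) = 21; numerator = -3(16/117) - 2(4/13) = -40/39; a_4 = (-40/39)/(21) = -40/819
  n = 5: D(5) = 5(5 + 5/4) = 125/4; numerator = -3(-40/819) - 2(16/117) = -8/63; a_5 = (-8/63)/(125/4) = -32/7875

r = 3/4; a_0 = 1; a_1 = -4/3; a_2 = 4/13; a_3 = 16/117; a_4 = -40/819; a_5 = -32/7875


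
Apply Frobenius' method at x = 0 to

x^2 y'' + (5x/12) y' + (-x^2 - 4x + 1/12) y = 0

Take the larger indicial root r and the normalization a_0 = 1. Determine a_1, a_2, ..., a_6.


Write in Frobenius form y'' + (p(x)/x) y' + (q(x)/x^2) y = 0:
  p(x) = 5/12,  q(x) = -x^2 - 4x + 1/12.
Indicial equation: r(r-1) + (5/12) r + (1/12) = 0 -> roots r_1 = 1/3, r_2 = 1/4.
Take r = r_1 = 1/3. Let y(x) = x^r sum_{n>=0} a_n x^n with a_0 = 1.
Substitute y = x^r sum a_n x^n and match x^{r+n}. The recurrence is
  D(n) a_n - 4 a_{n-1} - 1 a_{n-2} = 0,  where D(n) = (r+n)(r+n-1) + (5/12)(r+n) + (1/12).
  a_n = [4 a_{n-1} + 1 a_{n-2}] / D(n).
Since the indicial polynomial factors as (r - r_1)(r - r_2), D(n) = (r_1 + n - r_1)(r_1 + n - r_2) = n(n + 1/12).
Evaluating step by step (a_0 = 1):
  n = 1: D(1) = 1(1 + 1/12) = 13/12; numerator = 4(1) = 4; a_1 = (4)/(13/12) = 48/13
  n = 2: D(2) = 2(2 + 1/12) = 25/6; numerator = 4(48/13) + 1(1) = 205/13; a_2 = (205/13)/(25/6) = 246/65
  n = 3: D(3) = 3(3 + 1/12) = 37/4; numerator = 4(246/65) + 1(48/13) = 1224/65; a_3 = (1224/65)/(37/4) = 4896/2405
  n = 4: D(4) = 4(4 + 1/12) = 49/3; numerator = 4(4896/2405) + 1(246/65) = 28686/2405; a_4 = (28686/2405)/(49/3) = 12294/16835
  n = 5: D(5) = 5(5 + 1/12) = 305/12; numerator = 4(12294/16835) + 1(4896/2405) = 83448/16835; a_5 = (83448/16835)/(305/12) = 16416/84175
  n = 6: D(6) = 6(6 + 1/12) = 73/2; numerator = 4(16416/84175) + 1(12294/16835) = 18162/12025; a_6 = (18162/12025)/(73/2) = 36324/877825

r = 1/3; a_0 = 1; a_1 = 48/13; a_2 = 246/65; a_3 = 4896/2405; a_4 = 12294/16835; a_5 = 16416/84175; a_6 = 36324/877825


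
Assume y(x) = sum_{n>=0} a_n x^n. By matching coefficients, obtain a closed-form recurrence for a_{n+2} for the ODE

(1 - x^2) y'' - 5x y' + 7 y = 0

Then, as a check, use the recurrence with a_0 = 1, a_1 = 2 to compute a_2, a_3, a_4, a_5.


Substitute y = sum_n a_n x^n.
(1 - 1 x^2) y'' contributes (n+2)(n+1) a_{n+2} - n(n-1) a_n at x^n.
-5 x y'(x) contributes -5 n a_n at x^n.
7 y(x) contributes 7 a_n at x^n.
Matching x^n: (n+2)(n+1) a_{n+2} + (-n(n-1) - 5 n + 7) a_n = 0.
Thus a_{n+2} = (n(n-1) + 5 n - 7) / ((n+1)(n+2)) * a_n.

Check with a_0 = 1, a_1 = 2 (apply the recurrence for n = 0, 1, 2, 3): a_0 = 1, a_1 = 2, a_2 = -7/2, a_3 = -2/3, a_4 = -35/24, a_5 = -7/15.

a_(n+2) = (n(n-1) + 5 n - 7) / ((n+1)(n+2)) * a_n; check: a_0 = 1, a_1 = 2, a_2 = -7/2, a_3 = -2/3, a_4 = -35/24, a_5 = -7/15


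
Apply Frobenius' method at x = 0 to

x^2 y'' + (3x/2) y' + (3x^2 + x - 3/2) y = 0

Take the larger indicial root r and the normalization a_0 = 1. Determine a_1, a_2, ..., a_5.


Write in Frobenius form y'' + (p(x)/x) y' + (q(x)/x^2) y = 0:
  p(x) = 3/2,  q(x) = 3x^2 + x - 3/2.
Indicial equation: r(r-1) + (3/2) r + (-3/2) = 0 -> roots r_1 = 1, r_2 = -3/2.
Take r = r_1 = 1. Let y(x) = x^r sum_{n>=0} a_n x^n with a_0 = 1.
Substitute y = x^r sum a_n x^n and match x^{r+n}. The recurrence is
  D(n) a_n + 1 a_{n-1} + 3 a_{n-2} = 0,  where D(n) = (r+n)(r+n-1) + (3/2)(r+n) + (-3/2).
  a_n = [-1 a_{n-1} - 3 a_{n-2}] / D(n).
Since the indicial polynomial factors as (r - r_1)(r - r_2), D(n) = (r_1 + n - r_1)(r_1 + n - r_2) = n(n + 5/2).
Evaluating step by step (a_0 = 1):
  n = 1: D(1) = 1(1 + 5/2) = 7/2; numerator = -1(1) = -1; a_1 = (-1)/(7/2) = -2/7
  n = 2: D(2) = 2(2 + 5/2) = 9; numerator = -1(-2/7) - 3(1) = -19/7; a_2 = (-19/7)/(9) = -19/63
  n = 3: D(3) = 3(3 + 5/2) = 33/2; numerator = -1(-19/63) - 3(-2/7) = 73/63; a_3 = (73/63)/(33/2) = 146/2079
  n = 4: D(4) = 4(4 + 5/2) = 26; numerator = -1(146/2079) - 3(-19/63) = 1735/2079; a_4 = (1735/2079)/(26) = 1735/54054
  n = 5: D(5) = 5(5 + 5/2) = 75/2; numerator = -1(1735/54054) - 3(146/2079) = -1193/4914; a_5 = (-1193/4914)/(75/2) = -1193/184275

r = 1; a_0 = 1; a_1 = -2/7; a_2 = -19/63; a_3 = 146/2079; a_4 = 1735/54054; a_5 = -1193/184275


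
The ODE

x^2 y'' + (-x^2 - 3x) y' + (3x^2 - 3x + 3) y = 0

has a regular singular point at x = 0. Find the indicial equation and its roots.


Divide by x^2 to reach normal form y'' + P_1(x) y' + P_2(x) y = 0 with P_1(x) = -1 - 3/x and P_2(x) = 3 - 3/x + 3/x^2.
x = 0 is a singular point because the y'-coefficient -1 - 3/x has a pole at x = 0 and the y-coefficient 3 - 3/x + 3/x^2 has a pole at x = 0.
It is a regular singular point because x P_1(x) = p(x) = -x - 3 and x^2 P_2(x) = q(x) = 3x^2 - 3x + 3 are polynomials, hence analytic at x = 0.
p(0) = -3,  q(0) = 3.
Indicial equation: r(r-1) + p(0) r + q(0) = 0, i.e. r^2 + (p(0) - 1) r + q(0) = 0, i.e. r^2 - 4 r + 3 = 0.
Discriminant: (-4)^2 - 4(3) = 4, so r = (4 ± 2)/2.
Solving: r_1 = 3, r_2 = 1.

indicial: r^2 - 4 r + 3 = 0; roots r_1 = 3, r_2 = 1


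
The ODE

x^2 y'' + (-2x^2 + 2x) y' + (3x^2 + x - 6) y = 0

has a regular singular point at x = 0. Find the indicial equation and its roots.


Divide by x^2 to reach normal form y'' + P_1(x) y' + P_2(x) y = 0 with P_1(x) = -2 + 2/x and P_2(x) = 3 + 1/x - 6/x^2.
x = 0 is a singular point because the y'-coefficient -2 + 2/x has a pole at x = 0 and the y-coefficient 3 + 1/x - 6/x^2 has a pole at x = 0.
It is a regular singular point because x P_1(x) = p(x) = 2 - 2x and x^2 P_2(x) = q(x) = 3x^2 + x - 6 are polynomials, hence analytic at x = 0.
p(0) = 2,  q(0) = -6.
Indicial equation: r(r-1) + p(0) r + q(0) = 0, i.e. r^2 + (p(0) - 1) r + q(0) = 0, i.e. r^2 + 1 r - 6 = 0.
Discriminant: (1)^2 - 4(-6) = 25, so r = (-1 ± 5)/2.
Solving: r_1 = 2, r_2 = -3.

indicial: r^2 + 1 r - 6 = 0; roots r_1 = 2, r_2 = -3


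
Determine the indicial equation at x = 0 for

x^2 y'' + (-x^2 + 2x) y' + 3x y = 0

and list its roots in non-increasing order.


Divide by x^2 to reach normal form y'' + P_1(x) y' + P_2(x) y = 0 with P_1(x) = -1 + 2/x and P_2(x) = 3/x.
x = 0 is a singular point because the y'-coefficient -1 + 2/x has a pole at x = 0 and the y-coefficient 3/x has a pole at x = 0.
It is a regular singular point because x P_1(x) = p(x) = 2 - x and x^2 P_2(x) = q(x) = 3x are polynomials, hence analytic at x = 0.
p(0) = 2,  q(0) = 0.
Indicial equation: r(r-1) + p(0) r + q(0) = 0, i.e. r^2 + (p(0) - 1) r + q(0) = 0, i.e. r^2 + 1 r = 0.
Discriminant: (1)^2 - 4(0) = 1, so r = (-1 ± 1)/2.
Solving: r_1 = 0, r_2 = -1.

indicial: r^2 + 1 r = 0; roots r_1 = 0, r_2 = -1


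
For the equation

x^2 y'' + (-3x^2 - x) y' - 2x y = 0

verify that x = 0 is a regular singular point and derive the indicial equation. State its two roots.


Divide by x^2 to reach normal form y'' + P_1(x) y' + P_2(x) y = 0 with P_1(x) = -3 - 1/x and P_2(x) = -2/x.
x = 0 is a singular point because the y'-coefficient -3 - 1/x has a pole at x = 0 and the y-coefficient -2/x has a pole at x = 0.
It is a regular singular point because x P_1(x) = p(x) = -3x - 1 and x^2 P_2(x) = q(x) = -2x are polynomials, hence analytic at x = 0.
p(0) = -1,  q(0) = 0.
Indicial equation: r(r-1) + p(0) r + q(0) = 0, i.e. r^2 + (p(0) - 1) r + q(0) = 0, i.e. r^2 - 2 r = 0.
Discriminant: (-2)^2 - 4(0) = 4, so r = (2 ± 2)/2.
Solving: r_1 = 2, r_2 = 0.

indicial: r^2 - 2 r = 0; roots r_1 = 2, r_2 = 0


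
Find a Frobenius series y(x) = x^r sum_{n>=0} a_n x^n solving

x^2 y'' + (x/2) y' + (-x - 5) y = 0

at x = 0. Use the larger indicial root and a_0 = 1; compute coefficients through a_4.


Write in Frobenius form y'' + (p(x)/x) y' + (q(x)/x^2) y = 0:
  p(x) = 1/2,  q(x) = -x - 5.
Indicial equation: r(r-1) + (1/2) r + (-5) = 0 -> roots r_1 = 5/2, r_2 = -2.
Take r = r_1 = 5/2. Let y(x) = x^r sum_{n>=0} a_n x^n with a_0 = 1.
Substitute y = x^r sum a_n x^n and match x^{r+n}. The recurrence is
  D(n) a_n - 1 a_{n-1} = 0,  where D(n) = (r+n)(r+n-1) + (1/2)(r+n) + (-5).
  a_n = 1 / D(n) * a_{n-1}.
Since the indicial polynomial factors as (r - r_1)(r - r_2), D(n) = (r_1 + n - r_1)(r_1 + n - r_2) = n(n + 9/2).
Evaluating step by step (a_0 = 1):
  n = 1: D(1) = 1(1 + 9/2) = 11/2; numerator = 1(1) = 1; a_1 = (1)/(11/2) = 2/11
  n = 2: D(2) = 2(2 + 9/2) = 13; numerator = 1(2/11) = 2/11; a_2 = (2/11)/(13) = 2/143
  n = 3: D(3) = 3(3 + 9/2) = 45/2; numerator = 1(2/143) = 2/143; a_3 = (2/143)/(45/2) = 4/6435
  n = 4: D(4) = 4(4 + 9/2) = 34; numerator = 1(4/6435) = 4/6435; a_4 = (4/6435)/(34) = 2/109395

r = 5/2; a_0 = 1; a_1 = 2/11; a_2 = 2/143; a_3 = 4/6435; a_4 = 2/109395


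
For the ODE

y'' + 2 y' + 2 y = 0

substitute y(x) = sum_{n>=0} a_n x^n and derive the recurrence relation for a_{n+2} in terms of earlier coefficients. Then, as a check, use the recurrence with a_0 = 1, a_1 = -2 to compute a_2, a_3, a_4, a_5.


Substitute y = sum_n a_n x^n.
y''(x) has coefficient (n+2)(n+1) a_{n+2} at x^n;
2 y'(x) has coefficient 2 (n+1) a_{n+1} at x^n;
2 y(x) has coefficient 2 a_n at x^n.
Matching x^n: (n+2)(n+1) a_{n+2} + 2 (n+1) a_{n+1} + 2 a_n = 0.
Thus a_{n+2} = [-2 (n+1) a_{n+1} - 2 a_n] / ((n+1)(n+2)).

Check with a_0 = 1, a_1 = -2 (apply the recurrence for n = 0, 1, 2, 3): a_0 = 1, a_1 = -2, a_2 = 1, a_3 = 0, a_4 = -1/6, a_5 = 1/15.

a_(n+2) = [-2 (n+1) a_(n+1) - 2 a_n] / ((n+1)(n+2)); check: a_0 = 1, a_1 = -2, a_2 = 1, a_3 = 0, a_4 = -1/6, a_5 = 1/15


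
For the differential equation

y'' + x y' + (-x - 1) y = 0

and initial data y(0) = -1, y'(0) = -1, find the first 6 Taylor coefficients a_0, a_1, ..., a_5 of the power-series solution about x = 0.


Ansatz: y(x) = sum_{n>=0} a_n x^n, so y'(x) = sum_{n>=1} n a_n x^(n-1) and y''(x) = sum_{n>=2} n(n-1) a_n x^(n-2).
Substitute into P(x) y'' + Q(x) y' + R(x) y = 0 with P(x) = 1, Q(x) = x, R(x) = -x - 1, and match powers of x.
Initial conditions: a_0 = -1, a_1 = -1.
Setting the coefficient of each power of x to zero and solving order by order (substituting the coefficients already found):
  x^0: 2 a_2 - a_0 = 0  ->  2 a_2 = a_0 = -1  ->  a_2 = -1/2
  x^1: 6 a_3 - a_0 = 0  ->  6 a_3 = a_0 = -1  ->  a_3 = -1/6
  x^2: 12 a_4 + a_2 - a_1 = 0  ->  12 a_4 = -a_2 + a_1 = -1/2  ->  a_4 = -1/24
  x^3: 20 a_5 + 2 a_3 - a_2 = 0  ->  20 a_5 = -2 a_3 + a_2 = -1/6  ->  a_5 = -1/120
Truncated series: y(x) = -1 - x - (1/2) x^2 - (1/6) x^3 - (1/24) x^4 - (1/120) x^5 + O(x^6).

a_0 = -1; a_1 = -1; a_2 = -1/2; a_3 = -1/6; a_4 = -1/24; a_5 = -1/120


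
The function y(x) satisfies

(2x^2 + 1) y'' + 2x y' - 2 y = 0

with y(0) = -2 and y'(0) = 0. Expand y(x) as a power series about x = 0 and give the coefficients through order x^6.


Ansatz: y(x) = sum_{n>=0} a_n x^n, so y'(x) = sum_{n>=1} n a_n x^(n-1) and y''(x) = sum_{n>=2} n(n-1) a_n x^(n-2).
Substitute into P(x) y'' + Q(x) y' + R(x) y = 0 with P(x) = 2x^2 + 1, Q(x) = 2x, R(x) = -2, and match powers of x.
Initial conditions: a_0 = -2, a_1 = 0.
Setting the coefficient of each power of x to zero and solving order by order (substituting the coefficients already found):
  x^0: 2 a_2 - 2 a_0 = 0  ->  2 a_2 = 2 a_0 = -4  ->  a_2 = -2
  x^1: 6 a_3 = 0  ->  a_3 = 0
  x^2: 12 a_4 + 6 a_2 = 0  ->  12 a_4 = -6 a_2 = 12  ->  a_4 = 1
  x^3: 20 a_5 + 16 a_3 = 0  ->  20 a_5 = -16 a_3 = 0  ->  a_5 = 0
  x^4: 30 a_6 + 30 a_4 = 0  ->  30 a_6 = -30 a_4 = -30  ->  a_6 = -1
Truncated series: y(x) = -2 - 2 x^2 + x^4 - x^6 + O(x^7).

a_0 = -2; a_1 = 0; a_2 = -2; a_3 = 0; a_4 = 1; a_5 = 0; a_6 = -1


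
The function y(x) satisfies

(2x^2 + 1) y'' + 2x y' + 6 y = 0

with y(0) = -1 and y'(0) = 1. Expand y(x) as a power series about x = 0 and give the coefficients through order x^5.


Ansatz: y(x) = sum_{n>=0} a_n x^n, so y'(x) = sum_{n>=1} n a_n x^(n-1) and y''(x) = sum_{n>=2} n(n-1) a_n x^(n-2).
Substitute into P(x) y'' + Q(x) y' + R(x) y = 0 with P(x) = 2x^2 + 1, Q(x) = 2x, R(x) = 6, and match powers of x.
Initial conditions: a_0 = -1, a_1 = 1.
Setting the coefficient of each power of x to zero and solving order by order (substituting the coefficients already found):
  x^0: 2 a_2 + 6 a_0 = 0  ->  2 a_2 = -6 a_0 = 6  ->  a_2 = 3
  x^1: 6 a_3 + 8 a_1 = 0  ->  6 a_3 = -8 a_1 = -8  ->  a_3 = -4/3
  x^2: 12 a_4 + 14 a_2 = 0  ->  12 a_4 = -14 a_2 = -42  ->  a_4 = -7/2
  x^3: 20 a_5 + 24 a_3 = 0  ->  20 a_5 = -24 a_3 = 32  ->  a_5 = 8/5
Truncated series: y(x) = -1 + x + 3 x^2 - (4/3) x^3 - (7/2) x^4 + (8/5) x^5 + O(x^6).

a_0 = -1; a_1 = 1; a_2 = 3; a_3 = -4/3; a_4 = -7/2; a_5 = 8/5


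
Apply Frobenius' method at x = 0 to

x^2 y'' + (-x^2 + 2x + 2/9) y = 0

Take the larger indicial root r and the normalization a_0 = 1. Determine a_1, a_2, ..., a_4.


Write in Frobenius form y'' + (p(x)/x) y' + (q(x)/x^2) y = 0:
  p(x) = 0,  q(x) = -x^2 + 2x + 2/9.
Indicial equation: r(r-1) + (0) r + (2/9) = 0 -> roots r_1 = 2/3, r_2 = 1/3.
Take r = r_1 = 2/3. Let y(x) = x^r sum_{n>=0} a_n x^n with a_0 = 1.
Substitute y = x^r sum a_n x^n and match x^{r+n}. The recurrence is
  D(n) a_n + 2 a_{n-1} - 1 a_{n-2} = 0,  where D(n) = (r+n)(r+n-1) + (0)(r+n) + (2/9).
  a_n = [-2 a_{n-1} + 1 a_{n-2}] / D(n).
Since the indicial polynomial factors as (r - r_1)(r - r_2), D(n) = (r_1 + n - r_1)(r_1 + n - r_2) = n(n + 1/3).
Evaluating step by step (a_0 = 1):
  n = 1: D(1) = 1(1 + 1/3) = 4/3; numerator = -2(1) = -2; a_1 = (-2)/(4/3) = -3/2
  n = 2: D(2) = 2(2 + 1/3) = 14/3; numerator = -2(-3/2) + 1(1) = 4; a_2 = (4)/(14/3) = 6/7
  n = 3: D(3) = 3(3 + 1/3) = 10; numerator = -2(6/7) + 1(-3/2) = -45/14; a_3 = (-45/14)/(10) = -9/28
  n = 4: D(4) = 4(4 + 1/3) = 52/3; numerator = -2(-9/28) + 1(6/7) = 3/2; a_4 = (3/2)/(52/3) = 9/104

r = 2/3; a_0 = 1; a_1 = -3/2; a_2 = 6/7; a_3 = -9/28; a_4 = 9/104


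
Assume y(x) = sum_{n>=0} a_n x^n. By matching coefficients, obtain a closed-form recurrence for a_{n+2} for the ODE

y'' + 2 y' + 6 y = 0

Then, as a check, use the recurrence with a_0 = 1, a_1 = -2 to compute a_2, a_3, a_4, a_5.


Substitute y = sum_n a_n x^n.
y''(x) has coefficient (n+2)(n+1) a_{n+2} at x^n;
2 y'(x) has coefficient 2 (n+1) a_{n+1} at x^n;
6 y(x) has coefficient 6 a_n at x^n.
Matching x^n: (n+2)(n+1) a_{n+2} + 2 (n+1) a_{n+1} + 6 a_n = 0.
Thus a_{n+2} = [-2 (n+1) a_{n+1} - 6 a_n] / ((n+1)(n+2)).

Check with a_0 = 1, a_1 = -2 (apply the recurrence for n = 0, 1, 2, 3): a_0 = 1, a_1 = -2, a_2 = -1, a_3 = 8/3, a_4 = -5/6, a_5 = -7/15.

a_(n+2) = [-2 (n+1) a_(n+1) - 6 a_n] / ((n+1)(n+2)); check: a_0 = 1, a_1 = -2, a_2 = -1, a_3 = 8/3, a_4 = -5/6, a_5 = -7/15


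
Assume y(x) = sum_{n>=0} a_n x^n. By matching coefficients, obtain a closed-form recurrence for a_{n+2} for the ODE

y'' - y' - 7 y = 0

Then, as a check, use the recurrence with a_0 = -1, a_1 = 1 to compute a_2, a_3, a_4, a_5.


Substitute y = sum_n a_n x^n.
y''(x) has coefficient (n+2)(n+1) a_{n+2} at x^n;
-y'(x) has coefficient -(n+1) a_{n+1} at x^n;
-7 y(x) has coefficient -7 a_n at x^n.
Matching x^n: (n+2)(n+1) a_{n+2} - (n+1) a_{n+1} - 7 a_n = 0.
Thus a_{n+2} = [(n+1) a_{n+1} + 7 a_n] / ((n+1)(n+2)).

Check with a_0 = -1, a_1 = 1 (apply the recurrence for n = 0, 1, 2, 3): a_0 = -1, a_1 = 1, a_2 = -3, a_3 = 1/6, a_4 = -41/24, a_5 = -17/60.

a_(n+2) = [(n+1) a_(n+1) + 7 a_n] / ((n+1)(n+2)); check: a_0 = -1, a_1 = 1, a_2 = -3, a_3 = 1/6, a_4 = -41/24, a_5 = -17/60


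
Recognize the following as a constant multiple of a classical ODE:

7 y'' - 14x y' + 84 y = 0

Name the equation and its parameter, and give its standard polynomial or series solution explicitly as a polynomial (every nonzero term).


All three coefficients share the factor 7; dividing through by 7 gives  y'' - 2x y' + 12 y = 0.
This matches the Hermite equation y'' - 2x y' + 2n y = 0 with 2n = 12, so n = 6; the polynomial solution is H_6(x).
With y = sum_k a_k x^k, matching x^k gives (k+2)(k+1) a_{k+2} = 2(k - n) a_k = 2(k - 6) a_k. The right side vanishes at k = 6, so the series with the parity of 6 terminates at degree 6.
Standard normalization: leading coefficient of H_n is 2^n, so a_6 = 2^6 = 64. Work downward with a_k = (k+1)(k+2) a_{k+2} / (2(k - n)):
  a_4 = (5)(6)(64) / (2(4 - 6)) = 1920/(-4) = -480
  a_2 = (3)(4)(-480) / (2(2 - 6)) = -5760/(-8) = 720
  a_0 = (1)(2)(720) / (2(0 - 6)) = 1440/(-12) = -120
Hence H_6(x) = 64 x^6 - 480 x^4 + 720 x^2 - 120.

H_6(x); series = 64 x^6 - 480 x^4 + 720 x^2 - 120


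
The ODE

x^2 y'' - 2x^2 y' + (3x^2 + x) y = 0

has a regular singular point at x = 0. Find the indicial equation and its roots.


Divide by x^2 to reach normal form y'' + P_1(x) y' + P_2(x) y = 0 with P_1(x) = -2 and P_2(x) = 3 + 1/x.
x = 0 is a singular point because the y-coefficient 3 + 1/x has a pole at x = 0.
It is a regular singular point because x P_1(x) = p(x) = -2x and x^2 P_2(x) = q(x) = 3x^2 + x are polynomials, hence analytic at x = 0.
p(0) = 0,  q(0) = 0.
Indicial equation: r(r-1) + p(0) r + q(0) = 0, i.e. r^2 + (p(0) - 1) r + q(0) = 0, i.e. r^2 - 1 r = 0.
Discriminant: (-1)^2 - 4(0) = 1, so r = (1 ± 1)/2.
Solving: r_1 = 1, r_2 = 0.

indicial: r^2 - 1 r = 0; roots r_1 = 1, r_2 = 0


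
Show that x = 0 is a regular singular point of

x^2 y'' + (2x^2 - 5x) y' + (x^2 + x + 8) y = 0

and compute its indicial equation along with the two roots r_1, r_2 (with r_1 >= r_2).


Divide by x^2 to reach normal form y'' + P_1(x) y' + P_2(x) y = 0 with P_1(x) = 2 - 5/x and P_2(x) = 1 + 1/x + 8/x^2.
x = 0 is a singular point because the y'-coefficient 2 - 5/x has a pole at x = 0 and the y-coefficient 1 + 1/x + 8/x^2 has a pole at x = 0.
It is a regular singular point because x P_1(x) = p(x) = 2x - 5 and x^2 P_2(x) = q(x) = x^2 + x + 8 are polynomials, hence analytic at x = 0.
p(0) = -5,  q(0) = 8.
Indicial equation: r(r-1) + p(0) r + q(0) = 0, i.e. r^2 + (p(0) - 1) r + q(0) = 0, i.e. r^2 - 6 r + 8 = 0.
Discriminant: (-6)^2 - 4(8) = 4, so r = (6 ± 2)/2.
Solving: r_1 = 4, r_2 = 2.

indicial: r^2 - 6 r + 8 = 0; roots r_1 = 4, r_2 = 2


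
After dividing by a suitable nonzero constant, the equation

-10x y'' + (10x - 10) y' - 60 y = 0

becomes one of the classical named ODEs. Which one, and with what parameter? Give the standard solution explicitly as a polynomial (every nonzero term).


All three coefficients share the factor -10; dividing through by -10 gives  x y'' + (1 - x) y' + 6 y = 0.
This matches the Laguerre equation x y'' + (1 - x) y' + n y = 0 with n = 6; the polynomial solution is L_6(x).
With y = sum_k a_k x^k, matching x^k gives (k+1)k a_{k+1} + (k+1) a_{k+1} - k a_k + n a_k = 0, i.e. (k+1)^2 a_{k+1} = (k - n) a_k = (k - 6) a_k. The right side vanishes at k = 6, so the series terminates at degree 6.
Standard normalization L_n(0) = 1 gives a_0 = 1. Work upward with a_{k+1} = (k - 6) a_k / (k+1)^2:
  a_1 = (0 - 6)(1) / 1^2 = -6/1 = -6
  a_2 = (1 - 6)(-6) / 2^2 = 30/4 = 15/2
  a_3 = (2 - 6)(15/2) / 3^2 = -30/9 = -10/3
  a_4 = (3 - 6)(-10/3) / 4^2 = 10/16 = 5/8
  a_5 = (4 - 6)(5/8) / 5^2 = (-5/4)/25 = -1/20
  a_6 = (5 - 6)(-1/20) / 6^2 = (1/20)/36 = 1/720
Hence L_6(x) = x^6/720 - x^5/20 + 5 x^4/8 - 10 x^3/3 + 15 x^2/2 - 6 x + 1.

L_6(x); series = x^6/720 - x^5/20 + 5 x^4/8 - 10 x^3/3 + 15 x^2/2 - 6 x + 1


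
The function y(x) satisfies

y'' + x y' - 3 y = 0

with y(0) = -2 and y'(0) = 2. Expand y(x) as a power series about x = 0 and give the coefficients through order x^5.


Ansatz: y(x) = sum_{n>=0} a_n x^n, so y'(x) = sum_{n>=1} n a_n x^(n-1) and y''(x) = sum_{n>=2} n(n-1) a_n x^(n-2).
Substitute into P(x) y'' + Q(x) y' + R(x) y = 0 with P(x) = 1, Q(x) = x, R(x) = -3, and match powers of x.
Initial conditions: a_0 = -2, a_1 = 2.
Setting the coefficient of each power of x to zero and solving order by order (substituting the coefficients already found):
  x^0: 2 a_2 - 3 a_0 = 0  ->  2 a_2 = 3 a_0 = -6  ->  a_2 = -3
  x^1: 6 a_3 - 2 a_1 = 0  ->  6 a_3 = 2 a_1 = 4  ->  a_3 = 2/3
  x^2: 12 a_4 - a_2 = 0  ->  12 a_4 = a_2 = -3  ->  a_4 = -1/4
  x^3: 20 a_5 = 0  ->  a_5 = 0
Truncated series: y(x) = -2 + 2 x - 3 x^2 + (2/3) x^3 - (1/4) x^4 + O(x^6).

a_0 = -2; a_1 = 2; a_2 = -3; a_3 = 2/3; a_4 = -1/4; a_5 = 0


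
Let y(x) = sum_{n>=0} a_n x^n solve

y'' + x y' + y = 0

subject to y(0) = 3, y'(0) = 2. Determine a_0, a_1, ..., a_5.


Ansatz: y(x) = sum_{n>=0} a_n x^n, so y'(x) = sum_{n>=1} n a_n x^(n-1) and y''(x) = sum_{n>=2} n(n-1) a_n x^(n-2).
Substitute into P(x) y'' + Q(x) y' + R(x) y = 0 with P(x) = 1, Q(x) = x, R(x) = 1, and match powers of x.
Initial conditions: a_0 = 3, a_1 = 2.
Setting the coefficient of each power of x to zero and solving order by order (substituting the coefficients already found):
  x^0: 2 a_2 + a_0 = 0  ->  2 a_2 = -a_0 = -3  ->  a_2 = -3/2
  x^1: 6 a_3 + 2 a_1 = 0  ->  6 a_3 = -2 a_1 = -4  ->  a_3 = -2/3
  x^2: 12 a_4 + 3 a_2 = 0  ->  12 a_4 = -3 a_2 = 9/2  ->  a_4 = 3/8
  x^3: 20 a_5 + 4 a_3 = 0  ->  20 a_5 = -4 a_3 = 8/3  ->  a_5 = 2/15
Truncated series: y(x) = 3 + 2 x - (3/2) x^2 - (2/3) x^3 + (3/8) x^4 + (2/15) x^5 + O(x^6).

a_0 = 3; a_1 = 2; a_2 = -3/2; a_3 = -2/3; a_4 = 3/8; a_5 = 2/15


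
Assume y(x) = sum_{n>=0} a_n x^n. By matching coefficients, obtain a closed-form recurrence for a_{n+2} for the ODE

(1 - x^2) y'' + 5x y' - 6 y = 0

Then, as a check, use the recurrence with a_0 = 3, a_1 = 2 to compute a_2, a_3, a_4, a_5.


Substitute y = sum_n a_n x^n.
(1 - 1 x^2) y'' contributes (n+2)(n+1) a_{n+2} - n(n-1) a_n at x^n.
5 x y'(x) contributes 5 n a_n at x^n.
-6 y(x) contributes -6 a_n at x^n.
Matching x^n: (n+2)(n+1) a_{n+2} + (-n(n-1) + 5 n - 6) a_n = 0.
Thus a_{n+2} = (n(n-1) - 5 n + 6) / ((n+1)(n+2)) * a_n.

Check with a_0 = 3, a_1 = 2 (apply the recurrence for n = 0, 1, 2, 3): a_0 = 3, a_1 = 2, a_2 = 9, a_3 = 1/3, a_4 = -3/2, a_5 = -1/20.

a_(n+2) = (n(n-1) - 5 n + 6) / ((n+1)(n+2)) * a_n; check: a_0 = 3, a_1 = 2, a_2 = 9, a_3 = 1/3, a_4 = -3/2, a_5 = -1/20


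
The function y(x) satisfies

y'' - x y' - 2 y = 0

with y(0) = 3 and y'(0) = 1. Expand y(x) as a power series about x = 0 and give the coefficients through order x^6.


Ansatz: y(x) = sum_{n>=0} a_n x^n, so y'(x) = sum_{n>=1} n a_n x^(n-1) and y''(x) = sum_{n>=2} n(n-1) a_n x^(n-2).
Substitute into P(x) y'' + Q(x) y' + R(x) y = 0 with P(x) = 1, Q(x) = -x, R(x) = -2, and match powers of x.
Initial conditions: a_0 = 3, a_1 = 1.
Setting the coefficient of each power of x to zero and solving order by order (substituting the coefficients already found):
  x^0: 2 a_2 - 2 a_0 = 0  ->  2 a_2 = 2 a_0 = 6  ->  a_2 = 3
  x^1: 6 a_3 - 3 a_1 = 0  ->  6 a_3 = 3 a_1 = 3  ->  a_3 = 1/2
  x^2: 12 a_4 - 4 a_2 = 0  ->  12 a_4 = 4 a_2 = 12  ->  a_4 = 1
  x^3: 20 a_5 - 5 a_3 = 0  ->  20 a_5 = 5 a_3 = 5/2  ->  a_5 = 1/8
  x^4: 30 a_6 - 6 a_4 = 0  ->  30 a_6 = 6 a_4 = 6  ->  a_6 = 1/5
Truncated series: y(x) = 3 + x + 3 x^2 + (1/2) x^3 + x^4 + (1/8) x^5 + (1/5) x^6 + O(x^7).

a_0 = 3; a_1 = 1; a_2 = 3; a_3 = 1/2; a_4 = 1; a_5 = 1/8; a_6 = 1/5


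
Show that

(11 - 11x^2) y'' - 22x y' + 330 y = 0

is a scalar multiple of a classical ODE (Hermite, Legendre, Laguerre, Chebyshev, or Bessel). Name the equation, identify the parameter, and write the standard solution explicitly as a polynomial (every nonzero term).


All three coefficients share the factor 11; dividing through by 11 gives  (1 - x^2) y'' - 2x y' + 30 y = 0.
This matches the Legendre equation (1 - x^2) y'' - 2x y' + n(n+1) y = 0 (note the -2x y' term) with n(n+1) = 30, so n = 5; the polynomial solution is P_5(x).
With y = sum_k a_k x^k, matching x^k gives (k+2)(k+1) a_{k+2} = [k(k+1) - n(n+1)] a_k = (k - 5)(k + 6) a_k. The right side vanishes at k = 5, so the series with the parity of 5 terminates at degree 5.
Standard normalization (P_n(1) = 1): leading coefficient (2n)!/(2^n (n!)^2) = 3628800/(32*14400) = 63/8, so a_5 = 63/8. Work downward with a_k = (k+1)(k+2) a_{k+2} / ((k - 5)(k + 6)):
  a_3 = (4)(5)(63/8) / ((3 - 5)(3 + 6)) = (315/2)/(-18) = -35/4
  a_1 = (2)(3)(-35/4) / ((1 - 5)(1 + 6)) = (-105/2)/(-28) = 15/8
Hence P_5(x) = 63 x^5/8 - 35 x^3/4 + 15 x/8.

P_5(x); series = 63 x^5/8 - 35 x^3/4 + 15 x/8
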